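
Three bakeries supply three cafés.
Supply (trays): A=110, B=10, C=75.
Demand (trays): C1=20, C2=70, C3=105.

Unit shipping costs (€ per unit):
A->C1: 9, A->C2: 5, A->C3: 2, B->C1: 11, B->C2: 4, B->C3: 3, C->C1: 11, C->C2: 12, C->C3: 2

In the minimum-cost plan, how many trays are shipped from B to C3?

0

The minimum-cost plan:
  A to C1: 20 × €9 = €180
  A to C2: 60 × €5 = €300
  A to C3: 30 × €2 = €60
  B to C2: 10 × €4 = €40
  C to C3: 75 × €2 = €150
Total cost = €730.
The route B→C3 is not used.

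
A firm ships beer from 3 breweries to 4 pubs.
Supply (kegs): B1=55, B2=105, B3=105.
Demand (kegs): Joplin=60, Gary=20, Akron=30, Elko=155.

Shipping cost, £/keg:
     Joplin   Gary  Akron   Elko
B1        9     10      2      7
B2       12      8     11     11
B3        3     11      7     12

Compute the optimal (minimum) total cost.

An optimal shipping plan:
  B1–Elko: 55 × £7 = £385
  B2–Gary: 20 × £8 = £160
  B2–Elko: 85 × £11 = £935
  B3–Joplin: 60 × £3 = £180
  B3–Akron: 30 × £7 = £210
  B3–Elko: 15 × £12 = £180
Total = 385 + 160 + 935 + 180 + 210 + 180 = £2050.

2050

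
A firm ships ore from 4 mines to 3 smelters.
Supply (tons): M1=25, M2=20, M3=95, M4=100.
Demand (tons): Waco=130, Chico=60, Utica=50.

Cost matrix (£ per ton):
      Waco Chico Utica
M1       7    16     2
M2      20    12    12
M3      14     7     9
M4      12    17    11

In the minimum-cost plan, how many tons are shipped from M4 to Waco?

The minimum-cost plan:
  M1 to Utica: 25 tons
  M2 to Utica: 20 tons
  M3 to Waco: 30 tons
  M3 to Chico: 60 tons
  M3 to Utica: 5 tons
  M4 to Waco: 100 tons
Total cost = £2375.
So M4→Waco carries 100 tons.

100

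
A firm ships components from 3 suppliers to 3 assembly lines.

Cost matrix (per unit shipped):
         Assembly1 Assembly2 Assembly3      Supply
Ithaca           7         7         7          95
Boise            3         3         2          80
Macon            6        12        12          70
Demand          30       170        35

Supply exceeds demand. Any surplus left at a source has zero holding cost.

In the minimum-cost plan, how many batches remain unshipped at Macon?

Minimum-cost shipments:
  Ithaca→Assembly2: 95 × 7 = 665
  Boise→Assembly2: 45 × 3 = 135
  Boise→Assembly3: 35 × 2 = 70
  Macon→Assembly1: 30 × 6 = 180
  Macon→Assembly2: 30 × 12 = 360
Total cost = 1410.
Macon ships 60 of its 70, leaving 10.

10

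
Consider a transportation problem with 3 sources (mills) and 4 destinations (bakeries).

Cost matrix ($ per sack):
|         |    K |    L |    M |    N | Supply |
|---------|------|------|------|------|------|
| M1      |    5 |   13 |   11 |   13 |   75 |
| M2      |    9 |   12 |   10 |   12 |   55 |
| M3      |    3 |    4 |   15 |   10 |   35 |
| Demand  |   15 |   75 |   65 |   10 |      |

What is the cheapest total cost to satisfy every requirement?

1525

A cheapest plan:
  M1→K: 15 sacks
  M1→L: 40 sacks
  M1→M: 10 sacks
  M1→N: 10 sacks
  M2→M: 55 sacks
  M3→L: 35 sacks
Total cost = $1525.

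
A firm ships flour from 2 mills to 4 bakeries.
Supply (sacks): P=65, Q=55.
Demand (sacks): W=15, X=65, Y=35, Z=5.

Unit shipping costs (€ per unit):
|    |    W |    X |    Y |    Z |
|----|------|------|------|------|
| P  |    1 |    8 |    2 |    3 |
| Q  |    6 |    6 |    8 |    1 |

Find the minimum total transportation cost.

Optimal allocation:
  P->W: 15 × €1 = €15
  P->X: 10 × €8 = €80
  P->Y: 35 × €2 = €70
  P->Z: 5 × €3 = €15
  Q->X: 55 × €6 = €330
Total = 15 + 80 + 70 + 15 + 330 = €510.

510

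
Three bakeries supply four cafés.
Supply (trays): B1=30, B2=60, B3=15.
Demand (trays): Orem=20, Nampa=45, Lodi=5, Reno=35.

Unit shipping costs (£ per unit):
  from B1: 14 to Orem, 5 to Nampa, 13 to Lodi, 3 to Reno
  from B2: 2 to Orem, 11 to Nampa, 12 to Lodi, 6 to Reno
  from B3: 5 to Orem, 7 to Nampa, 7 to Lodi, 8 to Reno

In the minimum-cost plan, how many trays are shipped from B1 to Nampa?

30

Optimal shipments:
  B1–Nampa: 30 × £5 = £150
  B2–Orem: 20 × £2 = £40
  B2–Nampa: 5 × £11 = £55
  B2–Reno: 35 × £6 = £210
  B3–Nampa: 10 × £7 = £70
  B3–Lodi: 5 × £7 = £35
Total cost = £560.
So B1→Nampa carries 30 trays.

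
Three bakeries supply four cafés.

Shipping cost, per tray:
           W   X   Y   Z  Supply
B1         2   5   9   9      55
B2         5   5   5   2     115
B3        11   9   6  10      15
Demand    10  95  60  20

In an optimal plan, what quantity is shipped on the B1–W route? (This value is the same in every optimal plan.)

Optimal shipments:
  B1–W: 10 trays
  B1–X: 45 trays
  B2–X: 50 trays
  B2–Y: 45 trays
  B2–Z: 20 trays
  B3–Y: 15 trays
Total cost = 850.
So B1→W carries 10 trays.

10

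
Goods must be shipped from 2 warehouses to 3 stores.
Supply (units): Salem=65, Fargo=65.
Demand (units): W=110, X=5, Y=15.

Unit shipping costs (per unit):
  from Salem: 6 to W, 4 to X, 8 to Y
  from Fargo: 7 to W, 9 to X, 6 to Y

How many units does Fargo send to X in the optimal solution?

0

Solving gives:
  Salem→W: 60 units
  Salem→X: 5 units
  Fargo→W: 50 units
  Fargo→Y: 15 units
Total cost = 820.
The route Fargo→X is not used.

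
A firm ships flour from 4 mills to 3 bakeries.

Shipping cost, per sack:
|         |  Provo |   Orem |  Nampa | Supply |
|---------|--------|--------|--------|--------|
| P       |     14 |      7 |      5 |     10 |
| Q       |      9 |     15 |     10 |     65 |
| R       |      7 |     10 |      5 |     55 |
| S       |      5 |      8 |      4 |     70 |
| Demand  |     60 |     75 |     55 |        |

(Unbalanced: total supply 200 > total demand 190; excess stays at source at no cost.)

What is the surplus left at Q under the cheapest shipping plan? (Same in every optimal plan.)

An optimal plan:
  P→Orem: 10 × 7 = 70
  Q→Provo: 55 × 9 = 495
  R→Nampa: 55 × 5 = 275
  S→Provo: 5 × 5 = 25
  S→Orem: 65 × 8 = 520
Total cost = 1385.
Q ships 55 of its 65, leaving 10.

10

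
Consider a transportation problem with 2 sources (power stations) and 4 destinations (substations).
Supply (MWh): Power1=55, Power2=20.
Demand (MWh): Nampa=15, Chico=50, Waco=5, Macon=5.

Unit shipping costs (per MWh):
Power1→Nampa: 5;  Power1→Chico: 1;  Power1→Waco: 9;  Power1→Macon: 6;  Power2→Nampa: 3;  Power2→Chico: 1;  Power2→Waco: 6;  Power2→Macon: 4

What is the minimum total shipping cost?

155

One minimum-cost allocation:
  Power1–Nampa: 5 × 5 = 25
  Power1–Chico: 50 × 1 = 50
  Power2–Nampa: 10 × 3 = 30
  Power2–Waco: 5 × 6 = 30
  Power2–Macon: 5 × 4 = 20
Total = 25 + 50 + 30 + 30 + 20 = 155.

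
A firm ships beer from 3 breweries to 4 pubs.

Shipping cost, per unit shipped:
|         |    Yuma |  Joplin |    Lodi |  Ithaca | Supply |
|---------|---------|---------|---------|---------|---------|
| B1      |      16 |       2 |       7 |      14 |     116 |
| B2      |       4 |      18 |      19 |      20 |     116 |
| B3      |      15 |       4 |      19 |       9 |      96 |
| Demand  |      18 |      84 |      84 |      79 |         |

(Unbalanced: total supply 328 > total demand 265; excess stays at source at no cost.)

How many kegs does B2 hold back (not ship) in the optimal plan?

An optimal plan:
  B1->Joplin: 67 × 2 = 134
  B1->Lodi: 49 × 7 = 343
  B2->Yuma: 18 × 4 = 72
  B2->Lodi: 35 × 19 = 665
  B3->Joplin: 17 × 4 = 68
  B3->Ithaca: 79 × 9 = 711
Total cost = 1993.
B2 ships 53 of its 116, leaving 63.

63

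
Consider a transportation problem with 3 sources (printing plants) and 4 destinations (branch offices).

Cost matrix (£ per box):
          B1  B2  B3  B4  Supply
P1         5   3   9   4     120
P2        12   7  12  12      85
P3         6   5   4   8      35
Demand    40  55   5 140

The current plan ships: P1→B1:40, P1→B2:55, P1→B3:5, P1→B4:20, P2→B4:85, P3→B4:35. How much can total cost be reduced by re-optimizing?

Current plan cost = 40·5 + 55·3 + 5·9 + 20·4 + 85·12 + 35·8 = £1790.
Optimal plan:
  P1→B4: 120 × £4 = £480
  P2→B1: 10 × £12 = £120
  P2→B2: 55 × £7 = £385
  P2→B4: 20 × £12 = £240
  P3→B1: 30 × £6 = £180
  P3→B3: 5 × £4 = £20
Optimal cost = £1425.
Saving = 1790 − 1425 = £365.

365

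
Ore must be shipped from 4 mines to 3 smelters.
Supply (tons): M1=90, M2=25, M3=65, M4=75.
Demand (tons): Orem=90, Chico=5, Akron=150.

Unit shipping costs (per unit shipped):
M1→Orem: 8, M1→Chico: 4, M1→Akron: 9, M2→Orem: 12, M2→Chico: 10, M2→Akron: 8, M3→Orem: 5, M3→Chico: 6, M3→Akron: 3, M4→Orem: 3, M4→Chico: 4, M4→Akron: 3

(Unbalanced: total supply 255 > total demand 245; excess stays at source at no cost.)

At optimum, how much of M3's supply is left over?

0

Minimum-cost shipments:
  M1 to Orem: 85 × 8 = 680
  M1 to Chico: 5 × 4 = 20
  M2 to Akron: 15 × 8 = 120
  M3 to Akron: 65 × 3 = 195
  M4 to Orem: 5 × 3 = 15
  M4 to Akron: 70 × 3 = 210
Total cost = 1240.
M3 ships 65 of its 65, leaving 0.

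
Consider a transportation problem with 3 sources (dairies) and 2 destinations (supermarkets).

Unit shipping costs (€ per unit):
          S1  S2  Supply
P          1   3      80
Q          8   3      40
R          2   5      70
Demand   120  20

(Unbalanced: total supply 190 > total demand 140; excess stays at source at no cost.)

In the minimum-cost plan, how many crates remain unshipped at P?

An optimal plan:
  P→S1: 80 × €1 = €80
  Q→S2: 20 × €3 = €60
  R→S1: 40 × €2 = €80
Total cost = €220.
P ships 80 of its 80, leaving 0.

0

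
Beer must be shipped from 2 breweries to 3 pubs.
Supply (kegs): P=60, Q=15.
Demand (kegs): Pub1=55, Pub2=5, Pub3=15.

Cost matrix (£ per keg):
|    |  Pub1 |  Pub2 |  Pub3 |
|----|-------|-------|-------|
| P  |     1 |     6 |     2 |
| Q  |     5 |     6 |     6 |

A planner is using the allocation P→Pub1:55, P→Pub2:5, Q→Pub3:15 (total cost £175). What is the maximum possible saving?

20

Current plan cost = 55·1 + 5·6 + 15·6 = £175.
Optimal plan:
  P–Pub1: 45 × £1 = £45
  P–Pub3: 15 × £2 = £30
  Q–Pub1: 10 × £5 = £50
  Q–Pub2: 5 × £6 = £30
Optimal cost = £155.
Saving = 175 − 155 = £20.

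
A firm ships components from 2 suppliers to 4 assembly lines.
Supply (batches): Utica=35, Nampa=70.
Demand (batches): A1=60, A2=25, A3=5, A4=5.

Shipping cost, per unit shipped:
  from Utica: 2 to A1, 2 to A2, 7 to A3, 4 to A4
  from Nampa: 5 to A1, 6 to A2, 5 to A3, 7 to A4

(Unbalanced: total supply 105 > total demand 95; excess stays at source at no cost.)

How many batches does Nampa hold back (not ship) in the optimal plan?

10

Minimum-cost shipments:
  Utica->A1: 10 batches
  Utica->A2: 25 batches
  Nampa->A1: 50 batches
  Nampa->A3: 5 batches
  Nampa->A4: 5 batches
Total cost = 380.
Nampa ships 60 of its 70, leaving 10.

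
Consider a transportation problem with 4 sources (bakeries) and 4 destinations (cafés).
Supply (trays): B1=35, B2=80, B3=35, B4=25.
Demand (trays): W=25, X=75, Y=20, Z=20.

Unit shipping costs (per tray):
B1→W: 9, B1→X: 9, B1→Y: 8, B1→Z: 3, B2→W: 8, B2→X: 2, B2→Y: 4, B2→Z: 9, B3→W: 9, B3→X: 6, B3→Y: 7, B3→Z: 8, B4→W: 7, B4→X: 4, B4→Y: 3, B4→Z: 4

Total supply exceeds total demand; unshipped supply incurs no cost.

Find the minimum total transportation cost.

One minimum-cost allocation:
  B1→W: 15 × 9 = 135
  B1→Z: 20 × 3 = 60
  B2→X: 75 × 2 = 150
  B2→Y: 5 × 4 = 20
  B4→W: 10 × 7 = 70
  B4→Y: 15 × 3 = 45
Total = 135 + 60 + 150 + 20 + 70 + 45 = 480.

480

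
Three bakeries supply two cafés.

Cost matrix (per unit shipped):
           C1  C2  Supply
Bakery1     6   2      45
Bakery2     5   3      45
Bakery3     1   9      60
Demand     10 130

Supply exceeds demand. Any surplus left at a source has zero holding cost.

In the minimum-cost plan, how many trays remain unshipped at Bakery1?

0

An optimal plan:
  Bakery1 to C2: 45 trays
  Bakery2 to C2: 45 trays
  Bakery3 to C1: 10 trays
  Bakery3 to C2: 40 trays
Total cost = 595.
Bakery1 ships 45 of its 45, leaving 0.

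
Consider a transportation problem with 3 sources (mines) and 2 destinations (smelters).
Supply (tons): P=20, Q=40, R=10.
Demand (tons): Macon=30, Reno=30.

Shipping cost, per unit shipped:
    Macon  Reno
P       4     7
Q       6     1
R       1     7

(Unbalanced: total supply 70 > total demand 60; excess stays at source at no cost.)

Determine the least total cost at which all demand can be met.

An optimal shipping plan:
  P→Macon: 20 × 4 = 80
  Q→Reno: 30 × 1 = 30
  R→Macon: 10 × 1 = 10
Total = 80 + 30 + 10 = 120.

120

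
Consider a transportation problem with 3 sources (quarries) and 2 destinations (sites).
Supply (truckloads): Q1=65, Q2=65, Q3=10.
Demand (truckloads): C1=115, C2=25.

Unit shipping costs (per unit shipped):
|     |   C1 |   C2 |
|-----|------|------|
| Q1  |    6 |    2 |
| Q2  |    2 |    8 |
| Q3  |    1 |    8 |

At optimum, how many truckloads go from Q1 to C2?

25

Solving gives:
  Q1 to C1: 40 × 6 = 240
  Q1 to C2: 25 × 2 = 50
  Q2 to C1: 65 × 2 = 130
  Q3 to C1: 10 × 1 = 10
Total cost = 430.
So Q1→C2 carries 25 truckloads.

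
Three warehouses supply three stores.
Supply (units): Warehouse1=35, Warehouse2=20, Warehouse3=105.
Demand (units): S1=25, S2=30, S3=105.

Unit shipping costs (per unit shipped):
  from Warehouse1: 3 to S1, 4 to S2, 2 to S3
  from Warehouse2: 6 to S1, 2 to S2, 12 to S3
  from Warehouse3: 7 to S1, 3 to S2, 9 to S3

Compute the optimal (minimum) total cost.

An optimal shipping plan:
  Warehouse1–S3: 35 units
  Warehouse2–S2: 20 units
  Warehouse3–S1: 25 units
  Warehouse3–S2: 10 units
  Warehouse3–S3: 70 units
Total cost = 945.

945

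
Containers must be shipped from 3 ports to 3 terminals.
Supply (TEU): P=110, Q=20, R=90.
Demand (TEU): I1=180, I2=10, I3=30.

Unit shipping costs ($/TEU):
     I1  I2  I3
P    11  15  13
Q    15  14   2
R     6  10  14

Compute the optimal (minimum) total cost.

1850

An optimal shipping plan:
  P–I1: 90 × $11 = $990
  P–I2: 10 × $15 = $150
  P–I3: 10 × $13 = $130
  Q–I3: 20 × $2 = $40
  R–I1: 90 × $6 = $540
Total = 990 + 150 + 130 + 40 + 540 = $1850.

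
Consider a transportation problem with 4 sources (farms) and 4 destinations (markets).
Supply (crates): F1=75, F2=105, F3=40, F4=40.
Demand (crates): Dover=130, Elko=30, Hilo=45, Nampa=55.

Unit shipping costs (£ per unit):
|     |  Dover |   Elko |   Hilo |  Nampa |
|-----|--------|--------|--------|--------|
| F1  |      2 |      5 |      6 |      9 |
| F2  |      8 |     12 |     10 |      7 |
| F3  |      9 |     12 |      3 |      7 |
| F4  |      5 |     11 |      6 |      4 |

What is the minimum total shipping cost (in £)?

One minimum-cost allocation:
  F1–Dover: 45 × £2 = £90
  F1–Elko: 30 × £5 = £150
  F2–Dover: 50 × £8 = £400
  F2–Nampa: 55 × £7 = £385
  F3–Hilo: 40 × £3 = £120
  F4–Dover: 35 × £5 = £175
  F4–Hilo: 5 × £6 = £30
Total = 90 + 150 + 400 + 385 + 120 + 175 + 30 = £1350.

1350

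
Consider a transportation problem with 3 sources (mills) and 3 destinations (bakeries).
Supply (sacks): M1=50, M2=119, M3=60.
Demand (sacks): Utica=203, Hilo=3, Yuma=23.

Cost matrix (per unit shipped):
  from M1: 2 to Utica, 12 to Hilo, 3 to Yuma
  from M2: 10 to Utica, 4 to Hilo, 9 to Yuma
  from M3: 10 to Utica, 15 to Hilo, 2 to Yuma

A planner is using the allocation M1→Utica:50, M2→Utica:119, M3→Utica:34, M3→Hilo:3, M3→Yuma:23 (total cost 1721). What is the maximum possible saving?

33

Current plan cost = 50·2 + 119·10 + 34·10 + 3·15 + 23·2 = 1721.
Optimal plan:
  M1->Utica: 50 sacks
  M2->Utica: 116 sacks
  M2->Hilo: 3 sacks
  M3->Utica: 37 sacks
  M3->Yuma: 23 sacks
Optimal cost = 1688.
Saving = 1721 − 1688 = 33.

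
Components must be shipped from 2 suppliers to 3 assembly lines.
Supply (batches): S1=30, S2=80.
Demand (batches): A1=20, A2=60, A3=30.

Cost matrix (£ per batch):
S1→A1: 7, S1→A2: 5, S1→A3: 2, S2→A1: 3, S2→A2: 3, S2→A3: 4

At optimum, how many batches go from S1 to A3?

The minimum-cost plan:
  S1->A3: 30 batches
  S2->A1: 20 batches
  S2->A2: 60 batches
Total cost = £300.
So S1→A3 carries 30 batches.

30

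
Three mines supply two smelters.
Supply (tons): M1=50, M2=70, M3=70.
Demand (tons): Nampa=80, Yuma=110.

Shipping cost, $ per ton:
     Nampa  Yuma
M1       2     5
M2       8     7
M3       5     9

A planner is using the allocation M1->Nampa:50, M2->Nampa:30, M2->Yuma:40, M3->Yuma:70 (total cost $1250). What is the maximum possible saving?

Current plan cost = 50·2 + 30·8 + 40·7 + 70·9 = $1250.
Optimal plan:
  M1–Nampa: 10 × $2 = $20
  M1–Yuma: 40 × $5 = $200
  M2–Yuma: 70 × $7 = $490
  M3–Nampa: 70 × $5 = $350
Optimal cost = $1060.
Saving = 1250 − 1060 = $190.

190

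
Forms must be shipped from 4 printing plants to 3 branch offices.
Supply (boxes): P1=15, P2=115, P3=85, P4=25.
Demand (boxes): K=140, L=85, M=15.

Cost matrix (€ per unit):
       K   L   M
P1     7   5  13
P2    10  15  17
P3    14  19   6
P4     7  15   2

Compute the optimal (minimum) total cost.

An optimal shipping plan:
  P1 to L: 15 × €5 = €75
  P2 to K: 45 × €10 = €450
  P2 to L: 70 × €15 = €1050
  P3 to K: 70 × €14 = €980
  P3 to M: 15 × €6 = €90
  P4 to K: 25 × €7 = €175
Total = 75 + 450 + 1050 + 980 + 90 + 175 = €2820.

2820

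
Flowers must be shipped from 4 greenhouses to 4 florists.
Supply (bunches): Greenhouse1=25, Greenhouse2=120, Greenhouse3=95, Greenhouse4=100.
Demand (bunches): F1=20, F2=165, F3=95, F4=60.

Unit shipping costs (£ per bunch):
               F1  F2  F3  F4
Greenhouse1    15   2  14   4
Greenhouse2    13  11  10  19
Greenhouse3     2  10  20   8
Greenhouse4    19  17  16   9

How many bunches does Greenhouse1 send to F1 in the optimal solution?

0

Solving gives:
  Greenhouse1–F2: 25 bunches
  Greenhouse2–F2: 65 bunches
  Greenhouse2–F3: 55 bunches
  Greenhouse3–F1: 20 bunches
  Greenhouse3–F2: 75 bunches
  Greenhouse4–F3: 40 bunches
  Greenhouse4–F4: 60 bunches
Total cost = £3285.
The route Greenhouse1→F1 is not used.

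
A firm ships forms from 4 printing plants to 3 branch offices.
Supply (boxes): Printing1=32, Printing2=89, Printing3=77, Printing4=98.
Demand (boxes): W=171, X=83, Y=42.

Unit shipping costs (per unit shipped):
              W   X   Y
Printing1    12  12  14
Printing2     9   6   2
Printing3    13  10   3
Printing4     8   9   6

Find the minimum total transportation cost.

2301

An optimal shipping plan:
  Printing1->W: 32 boxes
  Printing2->W: 6 boxes
  Printing2->X: 83 boxes
  Printing3->W: 35 boxes
  Printing3->Y: 42 boxes
  Printing4->W: 98 boxes
Total cost = 2301.
(Supply check: Printing1 ships 32; Printing2 ships 89; Printing3 ships 77; Printing4 ships 98.)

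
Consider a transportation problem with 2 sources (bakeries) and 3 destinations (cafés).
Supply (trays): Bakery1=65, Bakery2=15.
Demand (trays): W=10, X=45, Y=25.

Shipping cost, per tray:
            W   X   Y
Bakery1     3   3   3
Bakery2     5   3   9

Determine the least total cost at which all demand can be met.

A cheapest plan:
  Bakery1 to W: 10 × 3 = 30
  Bakery1 to X: 30 × 3 = 90
  Bakery1 to Y: 25 × 3 = 75
  Bakery2 to X: 15 × 3 = 45
Total = 30 + 90 + 75 + 45 = 240.

240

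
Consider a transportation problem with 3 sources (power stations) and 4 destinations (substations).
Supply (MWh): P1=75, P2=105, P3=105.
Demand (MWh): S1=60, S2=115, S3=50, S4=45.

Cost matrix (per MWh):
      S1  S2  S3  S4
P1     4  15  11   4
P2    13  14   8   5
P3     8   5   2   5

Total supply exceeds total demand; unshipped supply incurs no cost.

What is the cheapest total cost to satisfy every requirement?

One minimum-cost allocation:
  P1->S1: 60 × 4 = 240
  P1->S4: 15 × 4 = 60
  P2->S2: 10 × 14 = 140
  P2->S3: 50 × 8 = 400
  P2->S4: 30 × 5 = 150
  P3->S2: 105 × 5 = 525
Total = 240 + 60 + 140 + 400 + 150 + 525 = 1515.

1515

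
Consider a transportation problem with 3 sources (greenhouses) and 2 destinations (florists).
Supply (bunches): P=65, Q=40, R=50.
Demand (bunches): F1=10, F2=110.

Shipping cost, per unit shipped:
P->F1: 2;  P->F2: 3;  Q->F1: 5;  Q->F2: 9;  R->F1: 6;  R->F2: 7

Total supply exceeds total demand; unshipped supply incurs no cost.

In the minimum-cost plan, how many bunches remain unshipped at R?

Minimum-cost shipments:
  P->F2: 65 × 3 = 195
  Q->F1: 10 × 5 = 50
  R->F2: 45 × 7 = 315
Total cost = 560.
R ships 45 of its 50, leaving 5.

5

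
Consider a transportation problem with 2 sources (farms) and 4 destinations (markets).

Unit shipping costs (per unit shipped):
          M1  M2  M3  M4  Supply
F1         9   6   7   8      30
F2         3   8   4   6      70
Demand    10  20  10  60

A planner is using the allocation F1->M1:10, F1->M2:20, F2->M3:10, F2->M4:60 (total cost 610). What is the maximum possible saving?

Current plan cost = 10·9 + 20·6 + 10·4 + 60·6 = 610.
Optimal plan:
  F1->M2: 20 crates
  F1->M4: 10 crates
  F2->M1: 10 crates
  F2->M3: 10 crates
  F2->M4: 50 crates
Optimal cost = 570.
Saving = 610 − 570 = 40.

40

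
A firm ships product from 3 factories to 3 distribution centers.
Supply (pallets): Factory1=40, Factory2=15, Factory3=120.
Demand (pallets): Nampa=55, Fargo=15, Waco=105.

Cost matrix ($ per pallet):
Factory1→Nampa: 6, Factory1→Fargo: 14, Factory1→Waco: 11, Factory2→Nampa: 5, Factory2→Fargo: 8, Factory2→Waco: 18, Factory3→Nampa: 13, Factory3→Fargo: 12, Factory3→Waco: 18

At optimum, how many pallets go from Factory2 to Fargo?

The minimum-cost plan:
  Factory1 to Waco: 40 × $11 = $440
  Factory2 to Nampa: 15 × $5 = $75
  Factory3 to Nampa: 40 × $13 = $520
  Factory3 to Fargo: 15 × $12 = $180
  Factory3 to Waco: 65 × $18 = $1170
Total cost = $2385.
The route Factory2→Fargo is not used.

0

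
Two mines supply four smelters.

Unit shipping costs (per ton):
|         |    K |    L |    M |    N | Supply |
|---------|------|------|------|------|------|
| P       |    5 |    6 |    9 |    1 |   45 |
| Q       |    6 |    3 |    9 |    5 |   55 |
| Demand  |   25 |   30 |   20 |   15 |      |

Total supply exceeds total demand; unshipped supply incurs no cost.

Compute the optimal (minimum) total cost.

410

Optimal allocation:
  P to K: 25 × 5 = 125
  P to M: 5 × 9 = 45
  P to N: 15 × 1 = 15
  Q to L: 30 × 3 = 90
  Q to M: 15 × 9 = 135
Total = 125 + 45 + 15 + 90 + 135 = 410.
(Supply check: P ships 45; Q ships 45.)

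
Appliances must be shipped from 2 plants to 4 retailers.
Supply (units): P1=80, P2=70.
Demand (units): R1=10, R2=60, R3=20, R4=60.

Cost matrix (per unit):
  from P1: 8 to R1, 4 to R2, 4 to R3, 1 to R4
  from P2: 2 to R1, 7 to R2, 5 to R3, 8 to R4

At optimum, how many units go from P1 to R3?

The minimum-cost plan:
  P1 to R2: 20 × 4 = 80
  P1 to R4: 60 × 1 = 60
  P2 to R1: 10 × 2 = 20
  P2 to R2: 40 × 7 = 280
  P2 to R3: 20 × 5 = 100
Total cost = 540.
The route P1→R3 is not used.

0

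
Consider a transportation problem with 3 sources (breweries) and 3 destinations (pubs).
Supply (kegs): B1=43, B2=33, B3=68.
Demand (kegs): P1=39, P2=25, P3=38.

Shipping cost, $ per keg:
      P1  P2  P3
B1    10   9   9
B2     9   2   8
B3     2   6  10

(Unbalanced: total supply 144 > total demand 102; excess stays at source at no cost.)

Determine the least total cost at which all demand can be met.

462

Optimal allocation:
  B1->P3: 30 × $9 = $270
  B2->P2: 25 × $2 = $50
  B2->P3: 8 × $8 = $64
  B3->P1: 39 × $2 = $78
Total = 270 + 50 + 64 + 78 = $462.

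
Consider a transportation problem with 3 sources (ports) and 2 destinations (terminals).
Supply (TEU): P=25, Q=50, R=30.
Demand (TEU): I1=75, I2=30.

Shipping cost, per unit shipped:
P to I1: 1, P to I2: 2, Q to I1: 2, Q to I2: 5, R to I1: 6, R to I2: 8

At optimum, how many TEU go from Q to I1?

50

Optimal shipments:
  P→I2: 25 × 2 = 50
  Q→I1: 50 × 2 = 100
  R→I1: 25 × 6 = 150
  R→I2: 5 × 8 = 40
Total cost = 340.
So Q→I1 carries 50 TEU.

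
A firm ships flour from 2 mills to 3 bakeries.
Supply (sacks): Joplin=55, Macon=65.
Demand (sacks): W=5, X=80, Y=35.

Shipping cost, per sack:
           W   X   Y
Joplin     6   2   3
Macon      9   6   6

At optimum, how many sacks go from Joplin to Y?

0

Optimal shipments:
  Joplin->X: 55 × 2 = 110
  Macon->W: 5 × 9 = 45
  Macon->X: 25 × 6 = 150
  Macon->Y: 35 × 6 = 210
Total cost = 515.
The route Joplin→Y is not used.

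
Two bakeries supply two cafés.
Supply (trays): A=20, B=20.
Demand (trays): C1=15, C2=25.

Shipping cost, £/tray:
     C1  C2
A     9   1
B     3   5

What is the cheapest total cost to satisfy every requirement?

One minimum-cost allocation:
  A→C2: 20 × £1 = £20
  B→C1: 15 × £3 = £45
  B→C2: 5 × £5 = £25
Total = 20 + 45 + 25 = £90.
(Supply check: A ships 20; B ships 20.)

90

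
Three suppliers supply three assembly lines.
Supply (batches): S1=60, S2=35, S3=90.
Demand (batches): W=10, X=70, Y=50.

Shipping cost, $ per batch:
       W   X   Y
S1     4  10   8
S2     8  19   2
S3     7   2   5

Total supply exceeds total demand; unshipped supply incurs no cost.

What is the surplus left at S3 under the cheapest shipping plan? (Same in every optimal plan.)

Minimum-cost shipments:
  S1->W: 10 × $4 = $40
  S2->Y: 35 × $2 = $70
  S3->X: 70 × $2 = $140
  S3->Y: 15 × $5 = $75
Total cost = $325.
S3 ships 85 of its 90, leaving 5.

5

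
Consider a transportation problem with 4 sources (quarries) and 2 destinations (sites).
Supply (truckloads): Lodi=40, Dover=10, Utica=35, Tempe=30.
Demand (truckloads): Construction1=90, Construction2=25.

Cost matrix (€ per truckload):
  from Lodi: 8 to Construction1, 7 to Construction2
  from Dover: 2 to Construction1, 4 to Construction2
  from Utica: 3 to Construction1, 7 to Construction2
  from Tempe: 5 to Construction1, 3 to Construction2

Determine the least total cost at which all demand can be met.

Optimal allocation:
  Lodi→Construction1: 40 × €8 = €320
  Dover→Construction1: 10 × €2 = €20
  Utica→Construction1: 35 × €3 = €105
  Tempe→Construction1: 5 × €5 = €25
  Tempe→Construction2: 25 × €3 = €75
Total = 320 + 20 + 105 + 25 + 75 = €545.

545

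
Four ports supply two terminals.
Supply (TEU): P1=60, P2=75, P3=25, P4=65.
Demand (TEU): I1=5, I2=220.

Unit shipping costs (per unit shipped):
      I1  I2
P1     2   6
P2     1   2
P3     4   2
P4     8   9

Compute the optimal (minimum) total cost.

A cheapest plan:
  P1->I1: 5 × 2 = 10
  P1->I2: 55 × 6 = 330
  P2->I2: 75 × 2 = 150
  P3->I2: 25 × 2 = 50
  P4->I2: 65 × 9 = 585
Total = 10 + 330 + 150 + 50 + 585 = 1125.

1125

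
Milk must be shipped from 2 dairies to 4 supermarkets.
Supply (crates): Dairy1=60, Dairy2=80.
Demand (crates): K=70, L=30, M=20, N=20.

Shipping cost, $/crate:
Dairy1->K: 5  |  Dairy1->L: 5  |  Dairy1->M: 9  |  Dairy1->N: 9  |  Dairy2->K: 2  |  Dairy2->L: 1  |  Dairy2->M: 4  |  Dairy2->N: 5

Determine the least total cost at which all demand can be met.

Optimal allocation:
  Dairy1–K: 60 crates
  Dairy2–K: 10 crates
  Dairy2–L: 30 crates
  Dairy2–M: 20 crates
  Dairy2–N: 20 crates
Total cost = $530.

530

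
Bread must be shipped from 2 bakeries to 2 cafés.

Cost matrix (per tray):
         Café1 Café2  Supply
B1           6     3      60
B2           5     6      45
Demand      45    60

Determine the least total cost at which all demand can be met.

405

One minimum-cost allocation:
  B1–Café2: 60 trays
  B2–Café1: 45 trays
Total cost = 405.
(Supply check: B1 ships 60; B2 ships 45.)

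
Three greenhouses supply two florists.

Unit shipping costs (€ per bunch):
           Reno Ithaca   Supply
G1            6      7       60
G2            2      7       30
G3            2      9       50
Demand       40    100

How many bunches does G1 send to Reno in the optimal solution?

Solving gives:
  G1->Ithaca: 60 bunches
  G2->Ithaca: 30 bunches
  G3->Reno: 40 bunches
  G3->Ithaca: 10 bunches
Total cost = €800.
The route G1→Reno is not used.

0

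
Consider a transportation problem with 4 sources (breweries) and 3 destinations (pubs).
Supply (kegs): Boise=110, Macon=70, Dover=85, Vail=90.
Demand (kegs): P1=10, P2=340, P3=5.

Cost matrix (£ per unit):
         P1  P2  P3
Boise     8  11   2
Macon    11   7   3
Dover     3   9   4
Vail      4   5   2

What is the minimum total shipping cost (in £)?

Optimal allocation:
  Boise–P2: 105 kegs
  Boise–P3: 5 kegs
  Macon–P2: 70 kegs
  Dover–P1: 10 kegs
  Dover–P2: 75 kegs
  Vail–P2: 90 kegs
Total cost = £2810.
(Supply check: Boise ships 110; Macon ships 70; Dover ships 85; Vail ships 90.)

2810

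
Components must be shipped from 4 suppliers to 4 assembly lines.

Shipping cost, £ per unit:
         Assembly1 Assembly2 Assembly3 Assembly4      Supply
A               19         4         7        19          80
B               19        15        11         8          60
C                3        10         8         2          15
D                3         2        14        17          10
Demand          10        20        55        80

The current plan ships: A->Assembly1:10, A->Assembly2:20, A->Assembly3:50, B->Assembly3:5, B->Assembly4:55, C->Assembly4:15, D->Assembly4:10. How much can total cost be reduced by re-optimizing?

Current plan cost = 10·19 + 20·4 + 50·7 + 5·11 + 55·8 + 15·2 + 10·17 = £1315.
Optimal plan:
  A->Assembly2: 20 × £4 = £80
  A->Assembly3: 55 × £7 = £385
  A->Assembly4: 5 × £19 = £95
  B->Assembly4: 60 × £8 = £480
  C->Assembly4: 15 × £2 = £30
  D->Assembly1: 10 × £3 = £30
Optimal cost = £1100.
Saving = 1315 − 1100 = £215.

215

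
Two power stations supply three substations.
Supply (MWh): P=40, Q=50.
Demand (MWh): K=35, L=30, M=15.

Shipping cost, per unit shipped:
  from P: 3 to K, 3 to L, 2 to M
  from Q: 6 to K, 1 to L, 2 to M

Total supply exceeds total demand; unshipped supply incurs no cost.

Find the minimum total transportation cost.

165

An optimal shipping plan:
  P–K: 35 × 3 = 105
  P–M: 5 × 2 = 10
  Q–L: 30 × 1 = 30
  Q–M: 10 × 2 = 20
Total = 105 + 10 + 30 + 20 = 165.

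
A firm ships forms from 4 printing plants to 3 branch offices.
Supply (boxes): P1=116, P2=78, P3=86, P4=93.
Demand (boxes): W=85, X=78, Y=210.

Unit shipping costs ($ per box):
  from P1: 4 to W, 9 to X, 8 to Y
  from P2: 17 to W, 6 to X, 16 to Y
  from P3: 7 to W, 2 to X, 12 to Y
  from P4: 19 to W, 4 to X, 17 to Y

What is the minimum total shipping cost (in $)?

3350

Optimal allocation:
  P1–Y: 116 × $8 = $928
  P2–Y: 78 × $16 = $1248
  P3–W: 85 × $7 = $595
  P3–Y: 1 × $12 = $12
  P4–X: 78 × $4 = $312
  P4–Y: 15 × $17 = $255
Total = 928 + 1248 + 595 + 12 + 312 + 255 = $3350.
(Supply check: P1 ships 116; P2 ships 78; P3 ships 86; P4 ships 93.)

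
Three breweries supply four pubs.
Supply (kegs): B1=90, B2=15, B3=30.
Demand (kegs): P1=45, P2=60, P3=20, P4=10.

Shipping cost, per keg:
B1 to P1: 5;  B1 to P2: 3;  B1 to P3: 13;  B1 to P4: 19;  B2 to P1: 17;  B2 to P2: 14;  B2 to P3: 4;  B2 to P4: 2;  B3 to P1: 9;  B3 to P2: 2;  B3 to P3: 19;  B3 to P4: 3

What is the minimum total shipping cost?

One minimum-cost allocation:
  B1->P1: 45 × 5 = 225
  B1->P2: 40 × 3 = 120
  B1->P3: 5 × 13 = 65
  B2->P3: 15 × 4 = 60
  B3->P2: 20 × 2 = 40
  B3->P4: 10 × 3 = 30
Total = 225 + 120 + 65 + 60 + 40 + 30 = 540.

540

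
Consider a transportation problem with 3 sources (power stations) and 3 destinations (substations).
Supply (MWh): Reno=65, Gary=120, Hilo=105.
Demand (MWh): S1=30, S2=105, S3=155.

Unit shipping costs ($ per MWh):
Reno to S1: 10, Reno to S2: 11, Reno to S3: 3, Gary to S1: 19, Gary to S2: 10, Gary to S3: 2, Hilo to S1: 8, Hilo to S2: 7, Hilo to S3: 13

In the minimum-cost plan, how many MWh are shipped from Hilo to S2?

105

Optimal shipments:
  Reno->S1: 30 × $10 = $300
  Reno->S3: 35 × $3 = $105
  Gary->S3: 120 × $2 = $240
  Hilo->S2: 105 × $7 = $735
Total cost = $1380.
So Hilo→S2 carries 105 MWh.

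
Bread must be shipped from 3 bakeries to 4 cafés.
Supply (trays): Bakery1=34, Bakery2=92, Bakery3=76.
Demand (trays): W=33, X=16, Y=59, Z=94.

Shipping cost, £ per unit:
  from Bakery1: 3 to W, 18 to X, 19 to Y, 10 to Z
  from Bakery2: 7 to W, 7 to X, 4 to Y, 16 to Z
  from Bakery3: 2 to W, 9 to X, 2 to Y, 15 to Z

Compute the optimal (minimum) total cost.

An optimal shipping plan:
  Bakery1→Z: 34 × £10 = £340
  Bakery2→X: 16 × £7 = £112
  Bakery2→Y: 16 × £4 = £64
  Bakery2→Z: 60 × £16 = £960
  Bakery3→W: 33 × £2 = £66
  Bakery3→Y: 43 × £2 = £86
Total = 340 + 112 + 64 + 960 + 66 + 86 = £1628.
(Supply check: Bakery1 ships 34; Bakery2 ships 92; Bakery3 ships 76.)

1628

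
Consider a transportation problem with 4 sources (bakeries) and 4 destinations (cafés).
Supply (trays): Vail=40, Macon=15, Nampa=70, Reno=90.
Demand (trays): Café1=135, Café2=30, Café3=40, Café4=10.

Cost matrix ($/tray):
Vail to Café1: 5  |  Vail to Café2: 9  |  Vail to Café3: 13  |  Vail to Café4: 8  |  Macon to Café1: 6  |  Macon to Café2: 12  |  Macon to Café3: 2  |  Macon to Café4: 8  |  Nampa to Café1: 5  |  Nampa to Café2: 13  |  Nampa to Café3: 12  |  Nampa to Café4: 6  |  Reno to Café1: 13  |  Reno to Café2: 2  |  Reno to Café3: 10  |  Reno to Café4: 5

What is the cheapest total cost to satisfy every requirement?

1265

One minimum-cost allocation:
  Vail→Café1: 40 trays
  Macon→Café3: 15 trays
  Nampa→Café1: 70 trays
  Reno→Café1: 25 trays
  Reno→Café2: 30 trays
  Reno→Café3: 25 trays
  Reno→Café4: 10 trays
Total cost = $1265.
(Supply check: Vail ships 40; Macon ships 15; Nampa ships 70; Reno ships 90.)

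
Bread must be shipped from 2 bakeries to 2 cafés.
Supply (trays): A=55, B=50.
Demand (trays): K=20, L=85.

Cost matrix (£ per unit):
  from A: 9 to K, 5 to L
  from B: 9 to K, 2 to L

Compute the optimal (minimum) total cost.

One minimum-cost allocation:
  A to K: 20 × £9 = £180
  A to L: 35 × £5 = £175
  B to L: 50 × £2 = £100
Total = 180 + 175 + 100 = £455.

455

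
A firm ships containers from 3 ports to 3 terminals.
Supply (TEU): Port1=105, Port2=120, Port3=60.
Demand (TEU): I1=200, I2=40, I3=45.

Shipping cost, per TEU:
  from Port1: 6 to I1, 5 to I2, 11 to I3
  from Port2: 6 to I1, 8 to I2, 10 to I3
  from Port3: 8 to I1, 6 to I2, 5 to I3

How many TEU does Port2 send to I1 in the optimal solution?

The minimum-cost plan:
  Port1->I1: 80 TEU
  Port1->I2: 25 TEU
  Port2->I1: 120 TEU
  Port3->I2: 15 TEU
  Port3->I3: 45 TEU
Total cost = 1640.
So Port2→I1 carries 120 TEU.

120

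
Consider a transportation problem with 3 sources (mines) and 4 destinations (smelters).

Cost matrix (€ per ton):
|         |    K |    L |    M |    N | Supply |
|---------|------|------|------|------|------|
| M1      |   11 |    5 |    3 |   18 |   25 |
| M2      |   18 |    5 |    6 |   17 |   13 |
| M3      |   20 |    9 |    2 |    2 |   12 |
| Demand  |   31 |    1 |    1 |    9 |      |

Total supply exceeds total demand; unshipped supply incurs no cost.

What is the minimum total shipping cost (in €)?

408

Optimal allocation:
  M1–K: 25 × €11 = €275
  M2–K: 6 × €18 = €108
  M2–L: 1 × €5 = €5
  M3–M: 1 × €2 = €2
  M3–N: 9 × €2 = €18
Total = 275 + 108 + 5 + 2 + 18 = €408.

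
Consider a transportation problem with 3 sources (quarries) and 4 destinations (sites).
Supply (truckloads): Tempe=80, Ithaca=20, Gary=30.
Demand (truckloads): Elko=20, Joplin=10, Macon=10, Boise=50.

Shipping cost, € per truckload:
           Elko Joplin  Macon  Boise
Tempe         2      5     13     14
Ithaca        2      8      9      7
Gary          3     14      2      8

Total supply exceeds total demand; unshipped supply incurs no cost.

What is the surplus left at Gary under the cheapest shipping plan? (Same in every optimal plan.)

Minimum-cost shipments:
  Tempe to Elko: 20 truckloads
  Tempe to Joplin: 10 truckloads
  Tempe to Boise: 10 truckloads
  Ithaca to Boise: 20 truckloads
  Gary to Macon: 10 truckloads
  Gary to Boise: 20 truckloads
Total cost = €550.
Gary ships 30 of its 30, leaving 0.

0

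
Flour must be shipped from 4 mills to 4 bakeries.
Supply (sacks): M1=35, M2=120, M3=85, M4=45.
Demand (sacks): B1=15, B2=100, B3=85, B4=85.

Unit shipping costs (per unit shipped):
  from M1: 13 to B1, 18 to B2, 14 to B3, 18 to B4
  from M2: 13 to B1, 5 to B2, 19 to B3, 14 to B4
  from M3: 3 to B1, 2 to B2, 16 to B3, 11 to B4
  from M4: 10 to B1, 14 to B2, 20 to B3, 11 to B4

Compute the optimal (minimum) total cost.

One minimum-cost allocation:
  M1–B3: 35 × 14 = 490
  M2–B2: 80 × 5 = 400
  M2–B4: 40 × 14 = 560
  M3–B1: 15 × 3 = 45
  M3–B2: 20 × 2 = 40
  M3–B3: 50 × 16 = 800
  M4–B4: 45 × 11 = 495
Total = 490 + 400 + 560 + 45 + 40 + 800 + 495 = 2830.

2830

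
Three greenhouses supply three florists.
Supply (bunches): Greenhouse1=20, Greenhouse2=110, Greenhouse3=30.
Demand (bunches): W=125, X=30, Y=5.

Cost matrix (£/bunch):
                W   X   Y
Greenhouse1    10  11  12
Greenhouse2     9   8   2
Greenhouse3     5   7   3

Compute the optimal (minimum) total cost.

1275

An optimal shipping plan:
  Greenhouse1->W: 20 bunches
  Greenhouse2->W: 75 bunches
  Greenhouse2->X: 30 bunches
  Greenhouse2->Y: 5 bunches
  Greenhouse3->W: 30 bunches
Total cost = £1275.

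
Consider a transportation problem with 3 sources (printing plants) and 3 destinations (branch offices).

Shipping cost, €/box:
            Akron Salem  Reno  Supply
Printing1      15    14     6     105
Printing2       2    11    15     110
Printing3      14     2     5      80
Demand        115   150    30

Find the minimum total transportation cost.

An optimal shipping plan:
  Printing1->Akron: 5 × €15 = €75
  Printing1->Salem: 70 × €14 = €980
  Printing1->Reno: 30 × €6 = €180
  Printing2->Akron: 110 × €2 = €220
  Printing3->Salem: 80 × €2 = €160
Total = 75 + 980 + 180 + 220 + 160 = €1615.

1615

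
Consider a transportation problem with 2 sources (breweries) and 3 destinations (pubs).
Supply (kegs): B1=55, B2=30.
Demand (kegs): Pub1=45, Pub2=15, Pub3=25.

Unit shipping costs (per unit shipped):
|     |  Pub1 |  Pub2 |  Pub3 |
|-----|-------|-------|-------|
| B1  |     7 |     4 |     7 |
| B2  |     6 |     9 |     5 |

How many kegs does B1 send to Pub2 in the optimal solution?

15

Solving gives:
  B1 to Pub1: 40 × 7 = 280
  B1 to Pub2: 15 × 4 = 60
  B2 to Pub1: 5 × 6 = 30
  B2 to Pub3: 25 × 5 = 125
Total cost = 495.
So B1→Pub2 carries 15 kegs.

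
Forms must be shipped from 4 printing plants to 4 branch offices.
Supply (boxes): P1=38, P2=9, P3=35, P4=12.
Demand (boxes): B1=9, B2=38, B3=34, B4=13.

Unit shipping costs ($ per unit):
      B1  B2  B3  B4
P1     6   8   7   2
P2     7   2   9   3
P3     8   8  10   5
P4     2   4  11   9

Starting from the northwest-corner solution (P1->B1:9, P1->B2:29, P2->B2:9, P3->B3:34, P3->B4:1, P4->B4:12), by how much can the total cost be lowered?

210

Current plan cost = 9·6 + 29·8 + 9·2 + 34·10 + 1·5 + 12·9 = $757.
Optimal plan:
  P1->B3: 25 boxes
  P1->B4: 13 boxes
  P2->B2: 9 boxes
  P3->B2: 26 boxes
  P3->B3: 9 boxes
  P4->B1: 9 boxes
  P4->B2: 3 boxes
Optimal cost = $547.
Saving = 757 − 547 = $210.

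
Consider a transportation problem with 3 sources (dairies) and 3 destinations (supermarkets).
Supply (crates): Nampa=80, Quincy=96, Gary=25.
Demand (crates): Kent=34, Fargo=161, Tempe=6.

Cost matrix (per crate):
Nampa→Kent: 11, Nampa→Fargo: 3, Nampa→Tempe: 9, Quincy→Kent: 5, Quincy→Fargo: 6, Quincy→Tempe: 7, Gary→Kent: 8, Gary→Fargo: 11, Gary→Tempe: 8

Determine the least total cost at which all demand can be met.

1001

Optimal allocation:
  Nampa->Fargo: 80 × 3 = 240
  Quincy->Kent: 15 × 5 = 75
  Quincy->Fargo: 81 × 6 = 486
  Gary->Kent: 19 × 8 = 152
  Gary->Tempe: 6 × 8 = 48
Total = 240 + 75 + 486 + 152 + 48 = 1001.
(Supply check: Nampa ships 80; Quincy ships 96; Gary ships 25.)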